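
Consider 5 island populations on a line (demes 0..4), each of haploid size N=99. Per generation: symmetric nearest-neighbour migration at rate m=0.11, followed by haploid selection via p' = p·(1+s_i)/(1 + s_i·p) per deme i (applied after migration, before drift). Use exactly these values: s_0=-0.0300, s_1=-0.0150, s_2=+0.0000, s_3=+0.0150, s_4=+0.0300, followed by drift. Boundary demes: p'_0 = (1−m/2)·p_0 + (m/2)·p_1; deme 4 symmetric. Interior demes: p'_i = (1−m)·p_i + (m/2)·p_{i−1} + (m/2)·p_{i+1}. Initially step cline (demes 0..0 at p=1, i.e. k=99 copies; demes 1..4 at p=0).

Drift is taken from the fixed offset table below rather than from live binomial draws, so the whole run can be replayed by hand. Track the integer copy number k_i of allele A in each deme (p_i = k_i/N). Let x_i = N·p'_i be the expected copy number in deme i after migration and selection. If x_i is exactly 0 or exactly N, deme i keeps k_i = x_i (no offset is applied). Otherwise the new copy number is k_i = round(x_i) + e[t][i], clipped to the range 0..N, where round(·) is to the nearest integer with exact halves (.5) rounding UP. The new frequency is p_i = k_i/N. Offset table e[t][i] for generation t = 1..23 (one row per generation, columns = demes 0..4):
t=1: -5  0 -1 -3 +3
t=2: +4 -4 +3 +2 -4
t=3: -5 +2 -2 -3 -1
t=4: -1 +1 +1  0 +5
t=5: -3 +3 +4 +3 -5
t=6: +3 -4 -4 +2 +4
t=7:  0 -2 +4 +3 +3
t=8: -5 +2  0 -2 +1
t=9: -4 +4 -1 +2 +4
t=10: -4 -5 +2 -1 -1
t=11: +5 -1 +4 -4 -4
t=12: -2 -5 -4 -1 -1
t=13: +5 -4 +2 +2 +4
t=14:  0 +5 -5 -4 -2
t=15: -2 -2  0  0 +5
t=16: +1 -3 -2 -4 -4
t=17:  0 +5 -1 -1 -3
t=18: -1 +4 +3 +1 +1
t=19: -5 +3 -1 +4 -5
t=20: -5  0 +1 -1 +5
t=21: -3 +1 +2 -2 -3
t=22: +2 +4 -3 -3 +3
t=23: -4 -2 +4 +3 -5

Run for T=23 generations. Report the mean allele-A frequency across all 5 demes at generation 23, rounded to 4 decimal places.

0.1313

t=0: k=[99 0 0 0 0]
t=1: x=[93.3961 5.3678 0.0000 0.0000 0.0000] k=[88 5 0 0 0]
t=2: x=[83.0313 9.1635 0.2750 0.0000 0.0000] k=[87 5 3 0 0]
t=3: x=[82.0667 9.2722 2.9450 0.1675 0.0000] k=[77 11 1 0 0]
t=4: x=[72.7872 13.8985 1.4950 0.0558 0.0000] k=[72 15 2 0 0]
t=5: x=[68.2227 17.2041 2.6050 0.1116 0.0000] k=[65 20 7 3 0]
t=6: x=[61.8206 21.5045 7.4950 3.0994 0.1699] k=[65 18 3 5 4]
t=7: x=[61.7097 19.5220 3.9350 4.9039 4.1715] k=[62 18 8 8 7]
t=8: x=[58.8552 19.6311 8.5500 8.0545 7.2511] k=[54 22 9 6 8]
t=9: x=[51.4879 22.7789 9.5500 6.3631 8.1073] k=[47 27 9 8 12]
t=10: x=[45.1510 26.8135 9.9350 8.3886 12.0902] k=[41 22 12 7 11]
t=11: x=[39.2313 22.2334 12.2750 7.5988 11.0672] k=[44 21 16 4 7]
t=12: x=[41.9968 21.7326 15.6150 4.8938 7.0255] k=[40 17 12 4 6]
t=13: x=[38.0192 17.7686 11.8350 4.6151 6.0559] k=[43 14 14 7 10]
t=14: x=[40.6732 15.3975 13.6150 7.6545 10.0999] k=[41 20 9 4 8]
t=15: x=[39.1220 20.3050 9.3300 4.5593 7.9946] k=[37 18 9 5 13]
t=16: x=[35.2605 18.3232 9.2750 5.7400 12.8877] k=[36 15 7 2 9]
t=17: x=[34.1604 15.5162 7.1650 2.6988 8.8503] k=[34 21 6 2 6]
t=18: x=[32.6154 20.6420 6.6050 2.4757 5.9430] k=[32 25 10 3 7]
t=19: x=[30.9632 24.2820 10.4400 3.6571 6.9691] k=[26 27 9 8 2]
t=20: x=[25.4745 25.6666 9.9350 7.8317 2.3982] k=[20 26 11 7 7]
t=21: x=[19.8423 24.5648 11.6050 7.3203 7.1947] k=[17 26 14 5 4]
t=22: x=[17.0606 24.5648 14.1650 5.5171 4.1715] k=[19 29 11 3 7]
t=23: x=[19.0765 27.1611 11.5500 3.7128 6.9691] k=[15 25 16 7 2]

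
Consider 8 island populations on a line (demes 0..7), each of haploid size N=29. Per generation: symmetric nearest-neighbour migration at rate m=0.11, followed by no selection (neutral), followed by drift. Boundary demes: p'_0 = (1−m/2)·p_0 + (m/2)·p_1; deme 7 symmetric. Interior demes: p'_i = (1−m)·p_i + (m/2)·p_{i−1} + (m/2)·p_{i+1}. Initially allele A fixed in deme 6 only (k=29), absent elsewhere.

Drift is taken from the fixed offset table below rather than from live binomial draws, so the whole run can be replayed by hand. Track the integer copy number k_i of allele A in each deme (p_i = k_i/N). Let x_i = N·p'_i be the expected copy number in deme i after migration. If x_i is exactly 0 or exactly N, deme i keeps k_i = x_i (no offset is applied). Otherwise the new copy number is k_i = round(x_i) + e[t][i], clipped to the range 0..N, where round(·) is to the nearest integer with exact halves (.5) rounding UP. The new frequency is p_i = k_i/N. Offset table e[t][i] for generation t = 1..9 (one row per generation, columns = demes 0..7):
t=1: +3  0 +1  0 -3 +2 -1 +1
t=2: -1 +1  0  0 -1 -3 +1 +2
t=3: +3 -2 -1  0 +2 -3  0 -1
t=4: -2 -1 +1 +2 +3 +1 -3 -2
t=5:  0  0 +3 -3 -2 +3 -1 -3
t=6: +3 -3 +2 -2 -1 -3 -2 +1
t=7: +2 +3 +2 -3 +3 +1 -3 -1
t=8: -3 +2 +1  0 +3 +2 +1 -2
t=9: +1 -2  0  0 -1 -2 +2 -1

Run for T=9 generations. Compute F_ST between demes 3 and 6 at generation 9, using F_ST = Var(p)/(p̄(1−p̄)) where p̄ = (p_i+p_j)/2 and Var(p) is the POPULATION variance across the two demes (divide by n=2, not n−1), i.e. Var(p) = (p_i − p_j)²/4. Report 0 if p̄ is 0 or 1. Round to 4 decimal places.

t=0: k=[0 0 0 0 0 0 29 0]
t=1: x=[0.0000 0.0000 0.0000 0.0000 0.0000 1.5950 25.8100 1.5950] k=[0 0 0 0 0 4 25 3]
t=2: x=[0.0000 0.0000 0.0000 0.0000 0.2200 4.9350 22.6350 4.2100] k=[0 0 0 0 0 2 24 6]
t=3: x=[0.0000 0.0000 0.0000 0.0000 0.1100 3.1000 21.8000 6.9900] k=[0 0 0 0 2 0 22 6]
t=4: x=[0.0000 0.0000 0.0000 0.1100 1.7800 1.3200 19.9100 6.8800] k=[0 0 0 2 5 2 17 5]
t=5: x=[0.0000 0.0000 0.1100 2.0550 4.6700 2.9900 15.5150 5.6600] k=[0 0 3 0 3 6 15 3]
t=6: x=[0.0000 0.1650 2.6700 0.3300 3.0000 6.3300 13.8450 3.6600] k=[0 0 5 0 2 3 12 5]
t=7: x=[0.0000 0.2750 4.4500 0.3850 1.9450 3.4400 11.1200 5.3850] k=[0 3 6 0 5 4 8 4]
t=8: x=[0.1650 3.0000 5.5050 0.6050 4.6700 4.2750 7.5600 4.2200] k=[0 5 7 1 8 6 9 2]
t=9: x=[0.2750 4.8350 6.5600 1.7150 7.5050 6.2750 8.4500 2.3850] k=[1 3 7 2 7 4 10 1]

0.1159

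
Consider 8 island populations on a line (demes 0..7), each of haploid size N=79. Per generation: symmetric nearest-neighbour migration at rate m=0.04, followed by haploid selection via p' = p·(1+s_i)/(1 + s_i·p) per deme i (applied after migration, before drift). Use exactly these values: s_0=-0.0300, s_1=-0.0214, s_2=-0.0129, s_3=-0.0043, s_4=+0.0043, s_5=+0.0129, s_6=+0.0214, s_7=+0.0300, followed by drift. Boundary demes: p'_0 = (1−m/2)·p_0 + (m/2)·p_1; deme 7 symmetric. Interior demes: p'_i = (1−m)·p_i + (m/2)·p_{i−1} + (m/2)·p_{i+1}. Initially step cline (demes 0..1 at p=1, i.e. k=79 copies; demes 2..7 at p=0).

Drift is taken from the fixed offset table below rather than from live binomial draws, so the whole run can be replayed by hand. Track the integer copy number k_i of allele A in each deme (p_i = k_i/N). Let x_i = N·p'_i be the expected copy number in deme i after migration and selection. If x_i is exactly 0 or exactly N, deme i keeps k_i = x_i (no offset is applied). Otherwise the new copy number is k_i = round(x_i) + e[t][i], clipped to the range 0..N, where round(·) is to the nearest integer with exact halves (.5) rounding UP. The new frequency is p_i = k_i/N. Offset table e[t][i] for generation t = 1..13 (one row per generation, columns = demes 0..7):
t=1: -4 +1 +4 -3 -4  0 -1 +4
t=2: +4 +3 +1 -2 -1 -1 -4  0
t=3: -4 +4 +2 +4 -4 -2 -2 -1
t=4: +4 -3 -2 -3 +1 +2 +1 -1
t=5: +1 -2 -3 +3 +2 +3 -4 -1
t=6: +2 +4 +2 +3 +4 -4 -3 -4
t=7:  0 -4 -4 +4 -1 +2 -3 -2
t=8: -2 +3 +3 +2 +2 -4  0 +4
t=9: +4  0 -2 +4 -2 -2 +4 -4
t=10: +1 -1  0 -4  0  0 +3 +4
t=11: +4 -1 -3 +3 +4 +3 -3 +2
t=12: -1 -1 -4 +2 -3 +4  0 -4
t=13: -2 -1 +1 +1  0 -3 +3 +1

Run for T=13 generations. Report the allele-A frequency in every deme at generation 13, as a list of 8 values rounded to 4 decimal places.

t=0: k=[79 79 0 0 0 0 0 0]
t=1: x=[79.0000 77.3862 1.5600 0.0000 0.0000 0.0000 0.0000 0.0000] k=[79 78 6 0 0 0 0 0]
t=2: x=[78.9794 76.5287 7.2342 0.1195 0.0000 0.0000 0.0000 0.0000] k=[79 79 8 0 0 0 0 0]
t=3: x=[79.0000 77.5495 9.1544 0.1593 0.0000 0.0000 0.0000 0.0000] k=[79 79 11 4 0 0 0 0]
t=4: x=[79.0000 77.6108 12.0865 4.0434 0.0803 0.0000 0.0000 0.0000] k=[79 75 10 1 1 0 0 0]
t=5: x=[78.9175 73.6735 10.9965 1.1750 0.9842 0.0203 0.0000 0.0000] k=[79 72 8 4 3 3 0 0]
t=6: x=[78.8557 70.7007 9.0950 4.0434 3.0325 2.9765 0.0613 0.0000] k=[79 75 11 7 7 0 0 0]
t=7: x=[78.9175 73.6939 12.0667 7.0523 6.8869 0.1418 0.0000 0.0000] k=[79 70 8 11 6 2 0 0]
t=8: x=[78.8144 68.7486 9.1940 10.7998 6.0439 2.0656 0.0409 0.0000] k=[77 72 12 13 8 0 0 0]
t=9: x=[76.8368 70.7414 13.0777 12.8336 7.9707 0.1621 0.0000 0.0000] k=[79 71 11 17 6 0 0 0]
t=10: x=[78.8351 69.7854 12.1856 16.6034 6.1242 0.1215 0.0000 0.0000] k=[79 69 12 13 6 0 0 0]
t=11: x=[78.7938 67.8545 13.0182 12.7937 6.0439 0.1215 0.0000 0.0000] k=[79 67 10 16 10 3 0 0]
t=12: x=[78.7526 65.8648 11.1352 15.7057 10.0175 3.1182 0.0613 0.0000] k=[78 65 7 18 7 7 0 0]
t=13: x=[77.7017 63.8367 8.2832 17.5012 7.2482 6.9407 0.1430 0.0000] k=[76 63 9 19 7 4 3 0]

[0.9620, 0.7975, 0.1139, 0.2405, 0.0886, 0.0506, 0.0380, 0.0000]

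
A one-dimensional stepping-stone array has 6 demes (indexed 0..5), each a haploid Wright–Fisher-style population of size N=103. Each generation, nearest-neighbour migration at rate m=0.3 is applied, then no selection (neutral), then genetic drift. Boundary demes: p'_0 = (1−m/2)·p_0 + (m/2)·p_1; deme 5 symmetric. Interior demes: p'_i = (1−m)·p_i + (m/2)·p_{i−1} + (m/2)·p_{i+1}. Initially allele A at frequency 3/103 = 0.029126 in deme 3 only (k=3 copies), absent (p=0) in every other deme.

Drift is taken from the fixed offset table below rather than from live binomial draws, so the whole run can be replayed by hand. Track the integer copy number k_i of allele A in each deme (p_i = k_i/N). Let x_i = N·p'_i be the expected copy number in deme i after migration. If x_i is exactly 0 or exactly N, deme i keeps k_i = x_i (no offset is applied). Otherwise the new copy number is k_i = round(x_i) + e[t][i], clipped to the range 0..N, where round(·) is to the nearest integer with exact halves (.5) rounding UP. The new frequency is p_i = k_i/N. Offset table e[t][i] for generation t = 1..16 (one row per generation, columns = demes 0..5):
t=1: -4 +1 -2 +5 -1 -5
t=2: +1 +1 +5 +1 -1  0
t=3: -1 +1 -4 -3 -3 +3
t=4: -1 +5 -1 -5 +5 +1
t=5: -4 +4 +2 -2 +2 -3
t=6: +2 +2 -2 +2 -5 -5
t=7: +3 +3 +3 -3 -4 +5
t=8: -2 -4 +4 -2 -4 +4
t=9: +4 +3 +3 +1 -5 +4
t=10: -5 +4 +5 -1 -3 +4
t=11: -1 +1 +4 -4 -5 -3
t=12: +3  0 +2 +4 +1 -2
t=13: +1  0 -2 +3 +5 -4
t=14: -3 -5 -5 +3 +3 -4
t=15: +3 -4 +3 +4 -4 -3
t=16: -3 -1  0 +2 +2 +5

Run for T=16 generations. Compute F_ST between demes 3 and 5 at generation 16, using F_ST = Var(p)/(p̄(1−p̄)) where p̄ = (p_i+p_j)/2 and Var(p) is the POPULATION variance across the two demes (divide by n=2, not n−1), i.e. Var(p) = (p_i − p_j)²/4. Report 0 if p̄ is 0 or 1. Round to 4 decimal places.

0.0208

t=0: k=[0 0 0 3 0 0]
t=1: x=[0.0000 0.0000 0.4500 2.1000 0.4500 0.0000] k=[0 0 0 7 0 0]
t=2: x=[0.0000 0.0000 1.0500 4.9000 1.0500 0.0000] k=[0 0 6 6 0 0]
t=3: x=[0.0000 0.9000 5.1000 5.1000 0.9000 0.0000] k=[0 2 1 2 0 0]
t=4: x=[0.3000 1.5500 1.3000 1.5500 0.3000 0.0000] k=[0 7 0 0 5 0]
t=5: x=[1.0500 4.9000 1.0500 0.7500 3.5000 0.7500] k=[0 9 3 0 6 0]
t=6: x=[1.3500 6.7500 3.4500 1.3500 4.2000 0.9000] k=[3 9 1 3 0 0]
t=7: x=[3.9000 6.9000 2.5000 2.2500 0.4500 0.0000] k=[7 10 6 0 0 0]
t=8: x=[7.4500 8.9500 5.7000 0.9000 0.0000 0.0000] k=[5 5 10 0 0 0]
t=9: x=[5.0000 5.7500 7.7500 1.5000 0.0000 0.0000] k=[9 9 11 3 0 0]
t=10: x=[9.0000 9.3000 9.5000 3.7500 0.4500 0.0000] k=[4 13 15 3 0 0]
t=11: x=[5.3500 11.9500 12.9000 4.3500 0.4500 0.0000] k=[4 13 17 0 0 0]
t=12: x=[5.3500 12.2500 13.8500 2.5500 0.0000 0.0000] k=[8 12 16 7 0 0]
t=13: x=[8.6000 12.0000 14.0500 7.3000 1.0500 0.0000] k=[10 12 12 10 6 0]
t=14: x=[10.3000 11.7000 11.7000 9.7000 5.7000 0.9000] k=[7 7 7 13 9 0]
t=15: x=[7.0000 7.0000 7.9000 11.5000 8.2500 1.3500] k=[10 3 11 16 4 0]
t=16: x=[8.9500 5.2500 10.5500 13.4500 5.2000 0.6000] k=[6 4 11 15 7 6]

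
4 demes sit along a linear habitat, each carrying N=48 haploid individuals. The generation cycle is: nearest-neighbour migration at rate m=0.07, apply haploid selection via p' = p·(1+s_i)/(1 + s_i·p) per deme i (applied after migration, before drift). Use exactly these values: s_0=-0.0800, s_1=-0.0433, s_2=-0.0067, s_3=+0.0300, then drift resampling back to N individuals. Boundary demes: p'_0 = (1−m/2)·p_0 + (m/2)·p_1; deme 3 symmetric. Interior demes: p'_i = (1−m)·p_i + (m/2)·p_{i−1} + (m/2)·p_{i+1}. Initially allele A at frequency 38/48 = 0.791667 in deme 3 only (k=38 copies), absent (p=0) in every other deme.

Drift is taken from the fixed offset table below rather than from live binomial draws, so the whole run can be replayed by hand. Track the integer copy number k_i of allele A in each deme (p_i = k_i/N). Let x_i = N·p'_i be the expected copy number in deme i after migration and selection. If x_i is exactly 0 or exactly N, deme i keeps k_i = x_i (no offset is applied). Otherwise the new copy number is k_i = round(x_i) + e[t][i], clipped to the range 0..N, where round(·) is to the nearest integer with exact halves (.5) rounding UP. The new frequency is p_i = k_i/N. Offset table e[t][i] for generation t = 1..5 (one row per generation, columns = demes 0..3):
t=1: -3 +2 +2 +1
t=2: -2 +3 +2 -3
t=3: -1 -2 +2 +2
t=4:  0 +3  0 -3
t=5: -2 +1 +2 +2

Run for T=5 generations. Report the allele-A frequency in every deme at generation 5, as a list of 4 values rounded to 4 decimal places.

t=0: k=[0 0 0 38]
t=1: x=[0.0000 0.0000 1.3213 36.9239] k=[0 0 3 38]
t=2: x=[0.0000 0.1005 4.0948 37.0272] k=[0 3 6 34]
t=3: x=[0.0966 2.8779 6.8355 33.3229] k=[0 1 9 35]
t=4: x=[0.0322 1.1924 9.5784 34.3802] k=[0 4 10 31]
t=5: x=[0.1288 3.9081 10.4699 30.5942] k=[0 5 12 33]

[0.0000, 0.1042, 0.2500, 0.6875]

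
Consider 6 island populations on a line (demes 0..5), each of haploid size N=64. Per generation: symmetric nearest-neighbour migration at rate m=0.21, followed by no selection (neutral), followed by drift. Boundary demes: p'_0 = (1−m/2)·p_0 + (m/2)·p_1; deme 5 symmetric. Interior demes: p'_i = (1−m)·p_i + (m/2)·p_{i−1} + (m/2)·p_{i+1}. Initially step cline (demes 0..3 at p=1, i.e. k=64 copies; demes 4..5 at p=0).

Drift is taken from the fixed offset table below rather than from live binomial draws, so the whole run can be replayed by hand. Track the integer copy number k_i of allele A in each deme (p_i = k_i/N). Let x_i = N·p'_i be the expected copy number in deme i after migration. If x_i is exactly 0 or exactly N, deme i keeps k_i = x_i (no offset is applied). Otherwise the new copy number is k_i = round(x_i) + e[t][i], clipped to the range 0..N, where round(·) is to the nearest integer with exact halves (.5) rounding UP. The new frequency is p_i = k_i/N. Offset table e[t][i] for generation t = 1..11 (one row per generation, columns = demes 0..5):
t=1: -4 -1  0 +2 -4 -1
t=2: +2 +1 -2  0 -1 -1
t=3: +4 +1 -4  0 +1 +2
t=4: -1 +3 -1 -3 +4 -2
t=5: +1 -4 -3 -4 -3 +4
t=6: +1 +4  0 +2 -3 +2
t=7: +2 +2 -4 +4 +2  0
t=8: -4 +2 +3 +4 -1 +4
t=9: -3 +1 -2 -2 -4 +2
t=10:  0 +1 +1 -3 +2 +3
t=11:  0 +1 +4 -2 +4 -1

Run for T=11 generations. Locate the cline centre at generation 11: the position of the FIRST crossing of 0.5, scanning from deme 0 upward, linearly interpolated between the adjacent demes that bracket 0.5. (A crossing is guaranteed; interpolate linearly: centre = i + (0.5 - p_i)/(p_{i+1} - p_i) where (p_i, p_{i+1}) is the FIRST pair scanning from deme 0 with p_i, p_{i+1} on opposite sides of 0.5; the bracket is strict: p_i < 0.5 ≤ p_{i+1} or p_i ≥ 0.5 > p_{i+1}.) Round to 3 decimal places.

t=0: k=[64 64 64 64 0 0]
t=1: x=[64.0000 64.0000 64.0000 57.2800 6.7200 0.0000] k=[64 64 64 59 3 0]
t=2: x=[64.0000 64.0000 63.4750 53.6450 8.5650 0.3150] k=[64 64 61 54 8 0]
t=3: x=[64.0000 63.6850 60.5800 49.9050 11.9900 0.8400] k=[64 64 57 50 13 3]
t=4: x=[64.0000 63.2650 57.0000 46.8500 15.8350 4.0500] k=[64 64 56 44 20 2]
t=5: x=[64.0000 63.1600 55.5800 42.7400 20.6300 3.8900] k=[64 59 53 39 18 8]
t=6: x=[63.4750 58.8950 52.1600 38.2650 19.1550 9.0500] k=[64 63 52 40 16 11]
t=7: x=[63.8950 61.9500 51.8950 38.7400 17.9950 11.5250] k=[64 64 48 43 20 12]
t=8: x=[64.0000 62.3200 49.1550 41.1100 21.5750 12.8400] k=[64 64 52 45 21 17]
t=9: x=[64.0000 62.7400 52.5250 43.2150 23.1000 17.4200] k=[64 64 51 41 19 19]
t=10: x=[64.0000 62.6350 51.3150 39.7400 21.3100 19.0000] k=[64 64 52 37 23 22]
t=11: x=[64.0000 62.7400 51.6850 37.1050 24.3650 22.1050] k=[64 64 56 35 28 21]

3.429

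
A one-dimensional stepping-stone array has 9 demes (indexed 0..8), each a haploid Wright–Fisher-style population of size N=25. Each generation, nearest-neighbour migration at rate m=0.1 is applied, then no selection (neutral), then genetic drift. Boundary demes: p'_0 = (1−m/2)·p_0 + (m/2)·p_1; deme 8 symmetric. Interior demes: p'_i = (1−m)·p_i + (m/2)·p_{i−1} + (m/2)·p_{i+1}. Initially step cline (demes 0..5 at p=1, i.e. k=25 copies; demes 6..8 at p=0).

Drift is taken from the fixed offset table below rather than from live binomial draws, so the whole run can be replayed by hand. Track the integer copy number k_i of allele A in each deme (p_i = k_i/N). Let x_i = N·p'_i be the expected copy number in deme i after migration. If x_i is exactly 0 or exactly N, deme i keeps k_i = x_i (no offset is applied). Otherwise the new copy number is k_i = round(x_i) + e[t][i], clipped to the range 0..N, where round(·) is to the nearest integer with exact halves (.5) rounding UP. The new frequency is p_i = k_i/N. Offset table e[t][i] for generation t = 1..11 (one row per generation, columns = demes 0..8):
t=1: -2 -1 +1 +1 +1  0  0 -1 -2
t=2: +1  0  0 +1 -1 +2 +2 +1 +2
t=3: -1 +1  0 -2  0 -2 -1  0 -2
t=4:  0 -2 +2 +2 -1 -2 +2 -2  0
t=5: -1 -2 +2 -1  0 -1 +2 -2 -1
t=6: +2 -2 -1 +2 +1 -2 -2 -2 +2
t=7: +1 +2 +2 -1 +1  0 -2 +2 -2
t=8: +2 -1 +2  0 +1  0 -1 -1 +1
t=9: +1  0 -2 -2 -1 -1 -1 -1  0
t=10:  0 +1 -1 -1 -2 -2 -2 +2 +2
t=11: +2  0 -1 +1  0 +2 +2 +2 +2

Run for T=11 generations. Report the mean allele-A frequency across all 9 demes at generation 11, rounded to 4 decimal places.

0.6311

t=0: k=[25 25 25 25 25 25 0 0 0]
t=1: x=[25.0000 25.0000 25.0000 25.0000 25.0000 23.7500 1.2500 0.0000 0.0000] k=[25 25 25 25 25 24 1 0 0]
t=2: x=[25.0000 25.0000 25.0000 25.0000 24.9500 22.9000 2.1000 0.0500 0.0000] k=[25 25 25 25 24 25 4 1 0]
t=3: x=[25.0000 25.0000 25.0000 24.9500 24.1000 23.9000 4.9000 1.1000 0.0500] k=[25 25 25 23 24 22 4 1 0]
t=4: x=[25.0000 25.0000 24.9000 23.1500 23.8500 21.2000 4.7500 1.1000 0.0500] k=[25 25 25 25 23 19 7 0 0]
t=5: x=[25.0000 25.0000 25.0000 24.9000 22.9000 18.6000 7.2500 0.3500 0.0000] k=[25 25 25 24 23 18 9 0 0]
t=6: x=[25.0000 25.0000 24.9500 24.0000 22.8000 17.8000 9.0000 0.4500 0.0000] k=[25 25 24 25 24 16 7 0 0]
t=7: x=[25.0000 24.9500 24.1000 24.9000 23.6500 15.9500 7.1000 0.3500 0.0000] k=[25 25 25 24 25 16 5 2 0]
t=8: x=[25.0000 25.0000 24.9500 24.1000 24.5000 15.9000 5.4000 2.0500 0.1000] k=[25 25 25 24 25 16 4 1 1]
t=9: x=[25.0000 25.0000 24.9500 24.1000 24.5000 15.8500 4.4500 1.1500 1.0000] k=[25 25 23 22 24 15 3 0 1]
t=10: x=[25.0000 24.9000 23.0500 22.1500 23.4500 14.8500 3.4500 0.2000 0.9500] k=[25 25 22 21 21 13 1 2 3]
t=11: x=[25.0000 24.8500 22.1000 21.0500 20.6000 12.8000 1.6500 2.0000 2.9500] k=[25 25 21 22 21 15 4 4 5]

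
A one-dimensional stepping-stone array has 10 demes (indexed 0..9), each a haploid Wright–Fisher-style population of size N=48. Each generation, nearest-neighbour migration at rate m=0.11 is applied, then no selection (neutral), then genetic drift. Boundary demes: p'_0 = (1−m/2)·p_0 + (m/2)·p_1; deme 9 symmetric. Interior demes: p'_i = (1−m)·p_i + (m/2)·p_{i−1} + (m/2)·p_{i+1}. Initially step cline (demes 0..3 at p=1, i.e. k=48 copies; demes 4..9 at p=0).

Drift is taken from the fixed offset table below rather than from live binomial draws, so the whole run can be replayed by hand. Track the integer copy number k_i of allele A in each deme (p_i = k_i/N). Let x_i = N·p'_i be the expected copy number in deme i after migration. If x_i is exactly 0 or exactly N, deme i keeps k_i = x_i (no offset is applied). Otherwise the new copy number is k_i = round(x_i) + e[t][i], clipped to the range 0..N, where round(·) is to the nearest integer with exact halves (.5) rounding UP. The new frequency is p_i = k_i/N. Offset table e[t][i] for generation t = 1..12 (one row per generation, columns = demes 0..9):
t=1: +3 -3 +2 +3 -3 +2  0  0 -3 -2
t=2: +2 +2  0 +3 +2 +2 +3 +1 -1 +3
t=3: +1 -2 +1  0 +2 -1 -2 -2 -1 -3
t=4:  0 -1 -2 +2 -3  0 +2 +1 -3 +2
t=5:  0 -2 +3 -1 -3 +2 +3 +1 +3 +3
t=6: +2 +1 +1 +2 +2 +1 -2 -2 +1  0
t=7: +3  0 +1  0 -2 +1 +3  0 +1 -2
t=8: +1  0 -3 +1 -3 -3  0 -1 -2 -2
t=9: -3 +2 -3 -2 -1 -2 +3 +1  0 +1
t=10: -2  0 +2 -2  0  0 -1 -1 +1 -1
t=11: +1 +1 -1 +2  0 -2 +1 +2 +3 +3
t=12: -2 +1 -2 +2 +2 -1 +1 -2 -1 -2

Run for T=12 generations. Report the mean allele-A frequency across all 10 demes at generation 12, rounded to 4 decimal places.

t=0: k=[48 48 48 48 0 0 0 0 0 0]
t=1: x=[48.0000 48.0000 48.0000 45.3600 2.6400 0.0000 0.0000 0.0000 0.0000 0.0000] k=[48 48 48 48 0 0 0 0 0 0]
t=2: x=[48.0000 48.0000 48.0000 45.3600 2.6400 0.0000 0.0000 0.0000 0.0000 0.0000] k=[48 48 48 48 5 0 0 0 0 0]
t=3: x=[48.0000 48.0000 48.0000 45.6350 7.0900 0.2750 0.0000 0.0000 0.0000 0.0000] k=[48 48 48 46 9 0 0 0 0 0]
t=4: x=[48.0000 48.0000 47.8900 44.0750 10.5400 0.4950 0.0000 0.0000 0.0000 0.0000] k=[48 48 46 46 8 0 0 0 0 0]
t=5: x=[48.0000 47.8900 46.1100 43.9100 9.6500 0.4400 0.0000 0.0000 0.0000 0.0000] k=[48 46 48 43 7 2 0 0 0 0]
t=6: x=[47.8900 46.2200 47.6150 41.2950 8.7050 2.1650 0.1100 0.0000 0.0000 0.0000] k=[48 47 48 43 11 3 0 0 0 0]
t=7: x=[47.9450 47.1100 47.6700 41.5150 12.3200 3.2750 0.1650 0.0000 0.0000 0.0000] k=[48 47 48 42 10 4 3 0 0 0]
t=8: x=[47.9450 47.1100 47.6150 40.5700 11.4300 4.2750 2.8900 0.1650 0.0000 0.0000] k=[48 47 45 42 8 1 3 0 0 0]
t=9: x=[47.9450 46.9450 44.9450 40.2950 9.4850 1.4950 2.7250 0.1650 0.0000 0.0000] k=[45 48 42 38 8 0 6 1 0 0]
t=10: x=[45.1650 47.5050 42.1100 36.5700 9.2100 0.7700 5.3950 1.2200 0.0550 0.0000] k=[43 48 44 35 9 1 4 0 1 0]
t=11: x=[43.2750 47.5050 43.7250 34.0650 9.9900 1.6050 3.6150 0.2750 0.8900 0.0550] k=[44 48 43 36 10 0 5 2 4 3]
t=12: x=[44.2200 47.5050 42.8900 34.9550 10.8800 0.8250 4.5600 2.2750 3.8350 3.0550] k=[42 48 41 37 13 0 6 0 3 1]

0.3979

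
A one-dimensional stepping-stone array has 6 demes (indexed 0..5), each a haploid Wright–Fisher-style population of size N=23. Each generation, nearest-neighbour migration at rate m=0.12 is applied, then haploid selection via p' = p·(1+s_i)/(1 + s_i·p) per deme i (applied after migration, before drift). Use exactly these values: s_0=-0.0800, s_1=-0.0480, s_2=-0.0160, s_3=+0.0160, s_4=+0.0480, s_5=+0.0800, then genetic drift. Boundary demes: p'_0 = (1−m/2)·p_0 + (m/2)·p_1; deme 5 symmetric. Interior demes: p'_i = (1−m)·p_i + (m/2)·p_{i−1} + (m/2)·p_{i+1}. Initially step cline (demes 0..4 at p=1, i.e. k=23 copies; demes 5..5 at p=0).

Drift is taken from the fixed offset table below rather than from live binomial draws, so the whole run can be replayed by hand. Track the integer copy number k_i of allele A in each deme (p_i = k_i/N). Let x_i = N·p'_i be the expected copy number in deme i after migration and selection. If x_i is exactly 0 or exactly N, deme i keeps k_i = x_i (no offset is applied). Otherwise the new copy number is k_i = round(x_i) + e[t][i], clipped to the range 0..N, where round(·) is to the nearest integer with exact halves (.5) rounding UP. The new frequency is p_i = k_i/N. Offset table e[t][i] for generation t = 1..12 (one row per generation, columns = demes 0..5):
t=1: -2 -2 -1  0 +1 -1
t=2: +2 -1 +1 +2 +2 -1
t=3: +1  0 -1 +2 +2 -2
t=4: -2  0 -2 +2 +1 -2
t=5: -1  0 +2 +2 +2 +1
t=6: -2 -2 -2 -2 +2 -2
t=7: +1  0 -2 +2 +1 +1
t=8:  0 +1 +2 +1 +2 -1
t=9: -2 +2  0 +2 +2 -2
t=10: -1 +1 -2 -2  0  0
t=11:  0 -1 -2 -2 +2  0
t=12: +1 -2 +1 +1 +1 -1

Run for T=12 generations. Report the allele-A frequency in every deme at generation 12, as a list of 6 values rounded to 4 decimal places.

[1.0000, 1.0000, 1.0000, 0.9565, 1.0000, 0.1739]

t=0: k=[23 23 23 23 23 0]
t=1: x=[23.0000 23.0000 23.0000 23.0000 21.6796 1.4833] k=[23 23 23 23 23 0]
t=2: x=[23.0000 23.0000 23.0000 23.0000 21.6796 1.4833] k=[23 23 23 23 23 0]
t=3: x=[23.0000 23.0000 23.0000 23.0000 21.6796 1.4833] k=[23 23 23 23 23 0]
t=4: x=[23.0000 23.0000 23.0000 23.0000 21.6796 1.4833] k=[23 23 23 23 23 0]
t=5: x=[23.0000 23.0000 23.0000 23.0000 21.6796 1.4833] k=[23 23 23 23 23 2]
t=6: x=[23.0000 23.0000 23.0000 23.0000 21.7947 3.4813] k=[23 23 23 23 23 1]
t=7: x=[23.0000 23.0000 23.0000 23.0000 21.7371 2.4855] k=[23 23 23 23 23 3]
t=8: x=[23.0000 23.0000 23.0000 23.0000 21.8522 4.4707] k=[23 23 23 23 23 3]
t=9: x=[23.0000 23.0000 23.0000 23.0000 21.8522 4.4707] k=[23 23 23 23 23 2]
t=10: x=[23.0000 23.0000 23.0000 23.0000 21.7947 3.4813] k=[23 23 23 23 22 3]
t=11: x=[23.0000 23.0000 23.0000 22.9409 21.0070 4.4077] k=[23 23 23 21 23 4]
t=12: x=[23.0000 23.0000 22.8781 21.2656 21.7947 5.4537] k=[23 23 23 22 23 4]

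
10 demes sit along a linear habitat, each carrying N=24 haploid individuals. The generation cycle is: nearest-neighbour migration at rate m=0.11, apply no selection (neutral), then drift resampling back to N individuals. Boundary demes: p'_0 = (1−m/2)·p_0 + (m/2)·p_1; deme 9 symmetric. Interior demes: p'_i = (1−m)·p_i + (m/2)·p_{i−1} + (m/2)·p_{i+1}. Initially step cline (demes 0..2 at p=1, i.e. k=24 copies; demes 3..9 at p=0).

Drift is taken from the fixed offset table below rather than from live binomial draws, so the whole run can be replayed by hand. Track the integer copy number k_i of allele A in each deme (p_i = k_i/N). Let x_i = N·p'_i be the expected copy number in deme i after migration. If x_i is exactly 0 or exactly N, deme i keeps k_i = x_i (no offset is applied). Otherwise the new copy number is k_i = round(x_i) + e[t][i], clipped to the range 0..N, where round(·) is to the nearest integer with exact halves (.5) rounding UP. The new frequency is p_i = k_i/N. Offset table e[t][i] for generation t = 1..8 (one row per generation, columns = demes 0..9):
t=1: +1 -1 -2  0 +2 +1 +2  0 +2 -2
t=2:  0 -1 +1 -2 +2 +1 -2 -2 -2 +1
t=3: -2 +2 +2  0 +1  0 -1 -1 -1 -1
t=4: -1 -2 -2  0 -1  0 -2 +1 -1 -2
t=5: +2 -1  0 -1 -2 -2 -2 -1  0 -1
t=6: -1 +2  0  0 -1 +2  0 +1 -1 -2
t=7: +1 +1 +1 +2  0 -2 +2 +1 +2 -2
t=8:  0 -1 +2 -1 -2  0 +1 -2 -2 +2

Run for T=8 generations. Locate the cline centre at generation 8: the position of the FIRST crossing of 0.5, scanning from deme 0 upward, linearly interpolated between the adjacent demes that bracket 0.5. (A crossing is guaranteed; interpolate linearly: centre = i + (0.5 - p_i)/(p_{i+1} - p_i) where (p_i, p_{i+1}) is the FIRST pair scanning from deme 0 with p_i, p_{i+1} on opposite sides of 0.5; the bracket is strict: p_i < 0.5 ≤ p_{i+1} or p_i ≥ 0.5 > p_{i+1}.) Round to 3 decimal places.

t=0: k=[24 24 24 0 0 0 0 0 0 0]
t=1: x=[24.0000 24.0000 22.6800 1.3200 0.0000 0.0000 0.0000 0.0000 0.0000 0.0000] k=[24 24 21 1 0 0 0 0 0 0]
t=2: x=[24.0000 23.8350 20.0650 2.0450 0.0550 0.0000 0.0000 0.0000 0.0000 0.0000] k=[24 23 21 0 2 0 0 0 0 0]
t=3: x=[23.9450 22.9450 19.9550 1.2650 1.7800 0.1100 0.0000 0.0000 0.0000 0.0000] k=[22 24 22 1 3 0 0 0 0 0]
t=4: x=[22.1100 23.7800 20.9550 2.2650 2.7250 0.1650 0.0000 0.0000 0.0000 0.0000] k=[21 22 19 2 2 0 0 0 0 0]
t=5: x=[21.0550 21.7800 18.2300 2.9350 1.8900 0.1100 0.0000 0.0000 0.0000 0.0000] k=[23 21 18 2 0 0 0 0 0 0]
t=6: x=[22.8900 20.9450 17.2850 2.7700 0.1100 0.0000 0.0000 0.0000 0.0000 0.0000] k=[22 23 17 3 0 0 0 0 0 0]
t=7: x=[22.0550 22.6150 16.5600 3.6050 0.1650 0.0000 0.0000 0.0000 0.0000 0.0000] k=[23 24 18 6 0 0 0 0 0 0]
t=8: x=[23.0550 23.6150 17.6700 6.3300 0.3300 0.0000 0.0000 0.0000 0.0000 0.0000] k=[23 23 20 5 0 0 0 0 0 0]

2.533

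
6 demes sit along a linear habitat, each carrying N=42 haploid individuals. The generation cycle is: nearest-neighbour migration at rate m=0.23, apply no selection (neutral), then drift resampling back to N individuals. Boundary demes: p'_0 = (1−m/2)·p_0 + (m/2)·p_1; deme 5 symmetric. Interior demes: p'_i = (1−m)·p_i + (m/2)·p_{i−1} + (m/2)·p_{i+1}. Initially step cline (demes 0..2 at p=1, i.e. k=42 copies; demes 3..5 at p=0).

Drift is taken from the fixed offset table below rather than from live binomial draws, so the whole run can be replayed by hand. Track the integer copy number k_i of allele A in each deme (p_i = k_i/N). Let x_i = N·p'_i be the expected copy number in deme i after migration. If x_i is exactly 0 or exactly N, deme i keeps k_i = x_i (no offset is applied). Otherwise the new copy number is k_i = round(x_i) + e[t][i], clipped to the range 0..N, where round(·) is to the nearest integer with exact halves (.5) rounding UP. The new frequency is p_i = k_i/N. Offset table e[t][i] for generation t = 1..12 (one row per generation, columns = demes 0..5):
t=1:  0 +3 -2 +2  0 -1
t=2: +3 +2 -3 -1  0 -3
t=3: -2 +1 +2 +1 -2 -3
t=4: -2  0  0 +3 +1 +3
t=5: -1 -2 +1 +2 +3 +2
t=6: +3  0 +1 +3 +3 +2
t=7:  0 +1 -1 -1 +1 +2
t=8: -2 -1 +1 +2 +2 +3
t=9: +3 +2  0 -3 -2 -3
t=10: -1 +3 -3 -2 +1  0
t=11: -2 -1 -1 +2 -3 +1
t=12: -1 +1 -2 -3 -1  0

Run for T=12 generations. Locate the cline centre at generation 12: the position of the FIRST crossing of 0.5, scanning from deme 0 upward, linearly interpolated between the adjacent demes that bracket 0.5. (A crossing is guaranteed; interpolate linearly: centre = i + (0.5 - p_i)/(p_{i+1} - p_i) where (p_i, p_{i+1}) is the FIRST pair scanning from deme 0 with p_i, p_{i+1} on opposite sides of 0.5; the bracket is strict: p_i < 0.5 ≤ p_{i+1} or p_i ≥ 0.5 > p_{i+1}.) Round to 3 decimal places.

t=0: k=[42 42 42 0 0 0]
t=1: x=[42.0000 42.0000 37.1700 4.8300 0.0000 0.0000] k=[42 42 35 7 0 0]
t=2: x=[42.0000 41.1950 32.5850 9.4150 0.8050 0.0000] k=[42 42 30 8 1 0]
t=3: x=[42.0000 40.6200 28.8500 9.7250 1.6900 0.1150] k=[42 42 31 11 0 0]
t=4: x=[42.0000 40.7350 29.9650 12.0350 1.2650 0.0000] k=[42 41 30 15 2 0]
t=5: x=[41.8850 39.8500 29.5400 15.2300 3.2650 0.2300] k=[41 38 31 17 6 2]
t=6: x=[40.6550 37.5400 30.1950 17.3450 6.8050 2.4600] k=[42 38 31 20 10 4]
t=7: x=[41.5400 37.6550 30.5400 20.1150 10.4600 4.6900] k=[42 39 30 19 11 7]
t=8: x=[41.6550 38.3100 29.7700 19.3450 11.4600 7.4600] k=[40 37 31 21 13 10]
t=9: x=[39.6550 36.6550 30.5400 21.2300 13.5750 10.3450] k=[42 39 31 18 12 7]
t=10: x=[41.6550 38.4250 30.4250 18.8050 12.1150 7.5750] k=[41 41 27 17 13 8]
t=11: x=[41.0000 39.3900 27.4600 17.6900 12.8850 8.5750] k=[39 38 26 20 10 10]
t=12: x=[38.8850 36.7350 26.6900 19.5400 11.1500 10.0000] k=[38 38 25 17 10 10]

2.500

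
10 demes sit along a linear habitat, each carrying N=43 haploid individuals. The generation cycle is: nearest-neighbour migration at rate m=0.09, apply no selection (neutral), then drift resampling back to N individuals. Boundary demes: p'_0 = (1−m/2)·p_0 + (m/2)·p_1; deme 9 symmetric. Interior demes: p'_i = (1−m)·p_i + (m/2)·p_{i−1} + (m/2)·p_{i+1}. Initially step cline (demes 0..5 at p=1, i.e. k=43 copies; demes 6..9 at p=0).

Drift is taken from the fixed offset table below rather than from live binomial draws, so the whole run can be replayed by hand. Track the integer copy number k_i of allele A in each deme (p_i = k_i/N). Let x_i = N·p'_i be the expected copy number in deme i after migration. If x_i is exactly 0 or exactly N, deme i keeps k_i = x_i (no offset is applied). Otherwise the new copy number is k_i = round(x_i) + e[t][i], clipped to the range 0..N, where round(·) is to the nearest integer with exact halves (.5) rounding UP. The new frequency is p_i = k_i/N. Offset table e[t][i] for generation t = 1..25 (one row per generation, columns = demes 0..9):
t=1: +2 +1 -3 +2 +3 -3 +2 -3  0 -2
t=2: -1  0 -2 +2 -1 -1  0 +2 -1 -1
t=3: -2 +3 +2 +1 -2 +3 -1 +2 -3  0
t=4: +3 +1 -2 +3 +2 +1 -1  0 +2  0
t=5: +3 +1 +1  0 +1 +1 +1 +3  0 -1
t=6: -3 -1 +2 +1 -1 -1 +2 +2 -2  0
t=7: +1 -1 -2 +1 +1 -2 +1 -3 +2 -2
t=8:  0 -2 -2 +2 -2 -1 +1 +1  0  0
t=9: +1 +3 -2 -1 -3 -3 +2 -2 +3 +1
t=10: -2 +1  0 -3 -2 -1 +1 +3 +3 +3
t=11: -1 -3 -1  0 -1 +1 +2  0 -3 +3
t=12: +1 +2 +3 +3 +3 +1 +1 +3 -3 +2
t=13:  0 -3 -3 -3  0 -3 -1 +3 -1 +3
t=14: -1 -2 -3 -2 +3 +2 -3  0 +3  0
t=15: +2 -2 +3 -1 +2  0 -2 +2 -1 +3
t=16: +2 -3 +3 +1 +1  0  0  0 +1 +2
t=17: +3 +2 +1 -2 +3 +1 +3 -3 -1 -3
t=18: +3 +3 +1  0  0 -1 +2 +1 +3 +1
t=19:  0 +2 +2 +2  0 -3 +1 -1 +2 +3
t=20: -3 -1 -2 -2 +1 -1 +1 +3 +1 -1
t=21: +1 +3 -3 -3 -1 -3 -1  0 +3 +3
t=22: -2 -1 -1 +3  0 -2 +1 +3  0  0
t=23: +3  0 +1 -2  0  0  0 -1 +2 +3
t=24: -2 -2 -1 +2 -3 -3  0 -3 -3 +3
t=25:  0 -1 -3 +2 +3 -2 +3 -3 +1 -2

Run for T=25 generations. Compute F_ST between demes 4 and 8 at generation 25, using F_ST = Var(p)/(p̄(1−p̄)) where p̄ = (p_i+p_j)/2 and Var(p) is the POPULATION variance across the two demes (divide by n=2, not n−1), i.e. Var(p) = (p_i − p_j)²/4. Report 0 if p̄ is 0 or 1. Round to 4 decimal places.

t=0: k=[43 43 43 43 43 43 0 0 0 0]
t=1: x=[43.0000 43.0000 43.0000 43.0000 43.0000 41.0650 1.9350 0.0000 0.0000 0.0000] k=[43 43 43 43 43 38 4 0 0 0]
t=2: x=[43.0000 43.0000 43.0000 43.0000 42.7750 36.6950 5.3500 0.1800 0.0000 0.0000] k=[43 43 43 43 42 36 5 2 0 0]
t=3: x=[43.0000 43.0000 43.0000 42.9550 41.7750 34.8750 6.2600 2.0450 0.0900 0.0000] k=[43 43 43 43 40 38 5 4 0 0]
t=4: x=[43.0000 43.0000 43.0000 42.8650 40.0450 36.6050 6.4400 3.8650 0.1800 0.0000] k=[43 43 43 43 42 38 5 4 2 0]
t=5: x=[43.0000 43.0000 43.0000 42.9550 41.8650 36.6950 6.4400 3.9550 2.0000 0.0900] k=[43 43 43 43 43 38 7 7 2 0]
t=6: x=[43.0000 43.0000 43.0000 43.0000 42.7750 36.8300 8.3950 6.7750 2.1350 0.0900] k=[43 43 43 43 42 36 10 9 0 0]
t=7: x=[43.0000 43.0000 43.0000 42.9550 41.7750 35.1000 11.1250 8.6400 0.4050 0.0000] k=[43 43 43 43 43 33 12 6 2 0]
t=8: x=[43.0000 43.0000 43.0000 43.0000 42.5500 32.5050 12.6750 6.0900 2.0900 0.0900] k=[43 43 43 43 41 32 14 7 2 0]
t=9: x=[43.0000 43.0000 43.0000 42.9100 40.6850 31.5950 14.4950 7.0900 2.1350 0.0900] k=[43 43 43 42 38 29 16 5 5 1]
t=10: x=[43.0000 43.0000 42.9550 41.8650 37.7750 28.8200 16.0900 5.4950 4.8200 1.1800] k=[43 43 43 39 36 28 17 8 8 4]
t=11: x=[43.0000 43.0000 42.8200 39.0450 35.7750 27.8650 17.0900 8.4050 7.8200 4.1800] k=[43 43 42 39 35 29 19 8 5 7]
t=12: x=[43.0000 42.9550 41.9100 38.9550 34.9100 28.8200 18.9550 8.3600 5.2250 6.9100] k=[43 43 43 42 38 30 20 11 2 9]
t=13: x=[43.0000 43.0000 42.9550 41.8650 37.8200 29.9100 20.0450 11.0000 2.7200 8.6850] k=[43 43 40 39 38 27 19 14 2 12]
t=14: x=[43.0000 42.8650 40.0900 39.0000 37.5500 27.1350 19.1350 13.6850 2.9900 11.5500] k=[43 41 37 37 41 29 16 14 6 12]
t=15: x=[42.9100 40.9100 37.1800 37.1800 40.2800 28.9550 16.4950 13.7300 6.6300 11.7300] k=[43 39 40 36 42 29 14 16 6 15]
t=16: x=[42.8200 39.2250 39.7750 36.4500 41.1450 28.9100 14.7650 15.4600 6.8550 14.5950] k=[43 36 43 37 42 29 15 15 8 17]
t=17: x=[42.6850 36.6300 42.4150 37.4950 41.1900 28.9550 15.6300 14.6850 8.7200 16.5950] k=[43 39 43 35 43 30 19 12 8 14]
t=18: x=[42.8200 39.3600 42.4600 35.7200 42.0550 30.0900 19.1800 12.1350 8.4500 13.7300] k=[43 42 43 36 42 29 21 13 11 15]
t=19: x=[42.9550 42.0900 42.6400 36.5850 41.1450 29.2250 21.0000 13.2700 11.2700 14.8200] k=[43 43 43 39 41 26 22 12 13 18]
t=20: x=[43.0000 43.0000 42.8200 39.2700 40.2350 26.4950 21.7300 12.4950 13.1800 17.7750] k=[43 43 41 37 41 25 23 15 14 17]
t=21: x=[43.0000 42.9100 40.9100 37.3600 40.1000 25.6300 22.7300 15.3150 14.1800 16.8650] k=[43 43 38 34 39 23 22 15 17 20]
t=22: x=[43.0000 42.7750 38.0450 34.4050 38.0550 23.6750 21.7300 15.4050 17.0450 19.8650] k=[43 42 37 37 38 22 23 18 17 20]
t=23: x=[42.9550 41.8200 37.2250 37.0450 37.2350 22.7650 22.7300 18.1800 17.1800 19.8650] k=[43 42 38 35 37 23 23 17 19 23]
t=24: x=[42.9550 41.8650 38.0450 35.2250 36.2800 23.6300 22.7300 17.3600 19.0900 22.8200] k=[41 40 37 37 33 21 23 14 16 26]
t=25: x=[40.9550 39.9100 37.1350 36.8200 32.6400 21.6300 22.5050 14.4950 16.3600 25.5500] k=[41 39 34 39 36 20 26 11 17 24]

0.2064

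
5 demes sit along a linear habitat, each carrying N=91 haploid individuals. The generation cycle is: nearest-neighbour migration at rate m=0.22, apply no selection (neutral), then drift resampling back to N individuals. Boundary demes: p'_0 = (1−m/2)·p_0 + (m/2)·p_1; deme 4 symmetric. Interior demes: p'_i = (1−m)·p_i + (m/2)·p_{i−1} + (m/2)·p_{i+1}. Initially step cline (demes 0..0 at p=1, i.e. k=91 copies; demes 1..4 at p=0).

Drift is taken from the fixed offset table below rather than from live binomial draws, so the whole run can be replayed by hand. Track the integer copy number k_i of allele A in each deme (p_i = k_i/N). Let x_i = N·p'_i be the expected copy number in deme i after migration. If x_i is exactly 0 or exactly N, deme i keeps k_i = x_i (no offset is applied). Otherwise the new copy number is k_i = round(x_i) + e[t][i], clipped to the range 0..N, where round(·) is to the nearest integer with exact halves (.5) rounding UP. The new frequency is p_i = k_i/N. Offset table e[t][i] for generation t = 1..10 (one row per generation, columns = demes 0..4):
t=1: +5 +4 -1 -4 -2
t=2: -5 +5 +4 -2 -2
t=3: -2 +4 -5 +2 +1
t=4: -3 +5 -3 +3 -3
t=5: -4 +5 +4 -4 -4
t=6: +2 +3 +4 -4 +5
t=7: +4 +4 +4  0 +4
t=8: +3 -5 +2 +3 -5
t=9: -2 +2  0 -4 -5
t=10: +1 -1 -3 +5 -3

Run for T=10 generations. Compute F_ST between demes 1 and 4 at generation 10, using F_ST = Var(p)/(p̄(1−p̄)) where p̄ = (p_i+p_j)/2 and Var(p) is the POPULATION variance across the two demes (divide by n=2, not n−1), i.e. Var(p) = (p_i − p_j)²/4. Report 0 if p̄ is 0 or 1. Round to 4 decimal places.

0.2817

t=0: k=[91 0 0 0 0]
t=1: x=[80.9900 10.0100 0.0000 0.0000 0.0000] k=[86 14 0 0 0]
t=2: x=[78.0800 20.3800 1.5400 0.0000 0.0000] k=[73 25 6 0 0]
t=3: x=[67.7200 28.1900 7.4300 0.6600 0.0000] k=[66 32 2 3 0]
t=4: x=[62.2600 32.4400 5.4100 2.5600 0.3300] k=[59 37 2 6 0]
t=5: x=[56.5800 35.5700 6.2900 4.9000 0.6600] k=[53 41 10 1 0]
t=6: x=[51.6800 38.9100 12.4200 1.8800 0.1100] k=[54 42 16 0 5]
t=7: x=[52.6800 40.4600 17.1000 2.3100 4.4500] k=[57 44 21 2 8]
t=8: x=[55.5700 42.9000 21.4400 4.7500 7.3400] k=[59 38 23 8 2]
t=9: x=[56.6900 38.6600 23.0000 8.9900 2.6600] k=[55 41 23 5 0]
t=10: x=[53.4600 40.5600 23.0000 6.4300 0.5500] k=[54 40 20 11 0]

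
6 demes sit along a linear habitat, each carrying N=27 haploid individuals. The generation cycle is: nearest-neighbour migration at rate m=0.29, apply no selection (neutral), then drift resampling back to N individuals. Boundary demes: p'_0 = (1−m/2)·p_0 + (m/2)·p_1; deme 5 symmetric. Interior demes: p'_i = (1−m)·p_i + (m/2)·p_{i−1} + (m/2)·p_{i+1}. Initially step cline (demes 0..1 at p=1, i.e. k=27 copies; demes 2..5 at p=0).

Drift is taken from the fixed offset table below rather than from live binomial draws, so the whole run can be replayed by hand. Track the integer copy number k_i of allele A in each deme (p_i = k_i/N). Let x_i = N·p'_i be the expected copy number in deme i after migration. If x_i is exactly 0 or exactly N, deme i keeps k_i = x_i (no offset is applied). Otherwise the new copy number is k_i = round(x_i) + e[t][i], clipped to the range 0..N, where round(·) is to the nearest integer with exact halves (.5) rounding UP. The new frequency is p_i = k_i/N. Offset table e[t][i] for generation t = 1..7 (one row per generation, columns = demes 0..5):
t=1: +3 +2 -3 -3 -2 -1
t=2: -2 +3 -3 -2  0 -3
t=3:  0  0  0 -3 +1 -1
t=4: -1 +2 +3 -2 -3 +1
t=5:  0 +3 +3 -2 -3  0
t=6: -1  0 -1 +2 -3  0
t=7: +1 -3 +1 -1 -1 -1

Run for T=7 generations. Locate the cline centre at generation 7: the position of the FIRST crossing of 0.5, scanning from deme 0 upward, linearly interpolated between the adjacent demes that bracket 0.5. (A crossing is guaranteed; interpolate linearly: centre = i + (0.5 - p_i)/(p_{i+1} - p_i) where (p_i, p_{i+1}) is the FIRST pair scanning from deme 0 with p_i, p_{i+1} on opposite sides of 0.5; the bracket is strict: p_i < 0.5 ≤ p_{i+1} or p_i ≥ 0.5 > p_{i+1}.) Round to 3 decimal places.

1.900

t=0: k=[27 27 0 0 0 0]
t=1: x=[27.0000 23.0850 3.9150 0.0000 0.0000 0.0000] k=[27 25 1 0 0 0]
t=2: x=[26.7100 21.8100 4.3350 0.1450 0.0000 0.0000] k=[25 25 1 0 0 0]
t=3: x=[25.0000 21.5200 4.3350 0.1450 0.0000 0.0000] k=[25 22 4 0 0 0]
t=4: x=[24.5650 19.8250 6.0300 0.5800 0.0000 0.0000] k=[24 22 9 0 0 0]
t=5: x=[23.7100 20.4050 9.5800 1.3050 0.0000 0.0000] k=[24 23 13 0 0 0]
t=6: x=[23.8550 21.6950 12.5650 1.8850 0.0000 0.0000] k=[23 22 12 4 0 0]
t=7: x=[22.8550 20.6950 12.2900 4.5800 0.5800 0.0000] k=[24 18 13 4 0 0]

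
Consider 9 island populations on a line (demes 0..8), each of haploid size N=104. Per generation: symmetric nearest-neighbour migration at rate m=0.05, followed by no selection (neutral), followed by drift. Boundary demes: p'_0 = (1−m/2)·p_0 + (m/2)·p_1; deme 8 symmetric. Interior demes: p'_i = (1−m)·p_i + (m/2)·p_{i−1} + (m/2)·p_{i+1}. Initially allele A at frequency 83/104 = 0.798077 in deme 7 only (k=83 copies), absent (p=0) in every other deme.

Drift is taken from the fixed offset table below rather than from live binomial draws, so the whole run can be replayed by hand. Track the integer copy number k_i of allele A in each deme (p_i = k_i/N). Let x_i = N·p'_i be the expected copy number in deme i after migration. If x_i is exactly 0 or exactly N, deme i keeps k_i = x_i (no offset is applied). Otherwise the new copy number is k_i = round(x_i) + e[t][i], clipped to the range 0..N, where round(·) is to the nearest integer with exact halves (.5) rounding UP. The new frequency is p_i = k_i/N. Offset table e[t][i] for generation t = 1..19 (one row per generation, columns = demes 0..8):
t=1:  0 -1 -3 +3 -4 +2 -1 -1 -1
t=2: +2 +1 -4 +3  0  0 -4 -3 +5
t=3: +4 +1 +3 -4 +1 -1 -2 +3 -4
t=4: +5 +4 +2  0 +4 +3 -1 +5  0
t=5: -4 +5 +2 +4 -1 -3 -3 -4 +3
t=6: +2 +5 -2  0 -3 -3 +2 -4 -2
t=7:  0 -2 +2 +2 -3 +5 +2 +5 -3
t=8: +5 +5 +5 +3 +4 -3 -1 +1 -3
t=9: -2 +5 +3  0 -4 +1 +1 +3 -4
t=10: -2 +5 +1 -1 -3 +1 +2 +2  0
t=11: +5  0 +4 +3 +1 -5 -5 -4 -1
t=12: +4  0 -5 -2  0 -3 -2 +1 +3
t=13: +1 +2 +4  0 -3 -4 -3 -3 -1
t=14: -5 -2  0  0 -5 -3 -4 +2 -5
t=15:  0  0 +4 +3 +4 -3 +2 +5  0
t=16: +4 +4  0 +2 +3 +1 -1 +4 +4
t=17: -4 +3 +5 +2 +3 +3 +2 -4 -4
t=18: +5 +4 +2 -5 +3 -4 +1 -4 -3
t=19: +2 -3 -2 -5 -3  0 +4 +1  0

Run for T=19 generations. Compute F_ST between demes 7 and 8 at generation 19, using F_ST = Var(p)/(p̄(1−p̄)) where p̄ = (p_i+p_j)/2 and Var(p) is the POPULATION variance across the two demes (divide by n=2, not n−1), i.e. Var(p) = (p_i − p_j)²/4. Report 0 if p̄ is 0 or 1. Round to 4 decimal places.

t=0: k=[0 0 0 0 0 0 0 83 0]
t=1: x=[0.0000 0.0000 0.0000 0.0000 0.0000 0.0000 2.0750 78.8500 2.0750] k=[0 0 0 0 0 0 1 78 1]
t=2: x=[0.0000 0.0000 0.0000 0.0000 0.0000 0.0250 2.9000 74.1500 2.9250] k=[0 0 0 0 0 0 0 71 8]
t=3: x=[0.0000 0.0000 0.0000 0.0000 0.0000 0.0000 1.7750 67.6500 9.5750] k=[0 0 0 0 0 0 0 71 6]
t=4: x=[0.0000 0.0000 0.0000 0.0000 0.0000 0.0000 1.7750 67.6000 7.6250] k=[0 0 0 0 0 0 1 73 8]
t=5: x=[0.0000 0.0000 0.0000 0.0000 0.0000 0.0250 2.7750 69.5750 9.6250] k=[0 0 0 0 0 0 0 66 13]
t=6: x=[0.0000 0.0000 0.0000 0.0000 0.0000 0.0000 1.6500 63.0250 14.3250] k=[0 0 0 0 0 0 4 59 12]
t=7: x=[0.0000 0.0000 0.0000 0.0000 0.0000 0.1000 5.2750 56.4500 13.1750] k=[0 0 0 0 0 5 7 61 10]
t=8: x=[0.0000 0.0000 0.0000 0.0000 0.1250 4.9250 8.3000 58.3750 11.2750] k=[0 0 0 0 4 2 7 59 8]
t=9: x=[0.0000 0.0000 0.0000 0.1000 3.8500 2.1750 8.1750 56.4250 9.2750] k=[0 0 0 0 0 3 9 59 5]
t=10: x=[0.0000 0.0000 0.0000 0.0000 0.0750 3.0750 10.1000 56.4000 6.3500] k=[0 0 0 0 0 4 12 58 6]
t=11: x=[0.0000 0.0000 0.0000 0.0000 0.1000 4.1000 12.9500 55.5500 7.3000] k=[0 0 0 0 1 0 8 52 6]
t=12: x=[0.0000 0.0000 0.0000 0.0250 0.9500 0.2250 8.9000 49.7500 7.1500] k=[0 0 0 0 1 0 7 51 10]
t=13: x=[0.0000 0.0000 0.0000 0.0250 0.9500 0.2000 7.9250 48.8750 11.0250] k=[0 0 0 0 0 0 5 46 10]
t=14: x=[0.0000 0.0000 0.0000 0.0000 0.0000 0.1250 5.9000 44.0750 10.9000] k=[0 0 0 0 0 0 2 46 6]
t=15: x=[0.0000 0.0000 0.0000 0.0000 0.0000 0.0500 3.0500 43.9000 7.0000] k=[0 0 0 0 0 0 5 49 7]
t=16: x=[0.0000 0.0000 0.0000 0.0000 0.0000 0.1250 5.9750 46.8500 8.0500] k=[0 0 0 0 0 1 5 51 12]
t=17: x=[0.0000 0.0000 0.0000 0.0000 0.0250 1.0750 6.0500 48.8750 12.9750] k=[0 0 0 0 3 4 8 45 9]
t=18: x=[0.0000 0.0000 0.0000 0.0750 2.9500 4.0750 8.8250 43.1750 9.9000] k=[0 0 0 0 6 0 10 39 7]
t=19: x=[0.0000 0.0000 0.0000 0.1500 5.7000 0.4000 10.4750 37.4750 7.8000] k=[0 0 0 0 3 0 14 38 8]

0.1208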